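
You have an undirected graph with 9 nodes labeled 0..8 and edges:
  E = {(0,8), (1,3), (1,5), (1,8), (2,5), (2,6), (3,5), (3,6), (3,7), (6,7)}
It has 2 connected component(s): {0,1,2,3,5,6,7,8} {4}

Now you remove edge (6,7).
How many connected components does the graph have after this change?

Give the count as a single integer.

Initial component count: 2
Remove (6,7): not a bridge. Count unchanged: 2.
  After removal, components: {0,1,2,3,5,6,7,8} {4}
New component count: 2

Answer: 2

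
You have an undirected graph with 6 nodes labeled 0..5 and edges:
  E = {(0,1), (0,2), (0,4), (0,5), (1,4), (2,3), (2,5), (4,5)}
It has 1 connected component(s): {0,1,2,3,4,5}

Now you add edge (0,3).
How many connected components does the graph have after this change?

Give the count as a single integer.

Initial component count: 1
Add (0,3): endpoints already in same component. Count unchanged: 1.
New component count: 1

Answer: 1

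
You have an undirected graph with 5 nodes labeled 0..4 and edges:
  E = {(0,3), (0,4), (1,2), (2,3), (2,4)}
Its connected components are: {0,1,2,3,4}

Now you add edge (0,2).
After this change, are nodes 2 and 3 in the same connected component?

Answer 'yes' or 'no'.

Initial components: {0,1,2,3,4}
Adding edge (0,2): both already in same component {0,1,2,3,4}. No change.
New components: {0,1,2,3,4}
Are 2 and 3 in the same component? yes

Answer: yes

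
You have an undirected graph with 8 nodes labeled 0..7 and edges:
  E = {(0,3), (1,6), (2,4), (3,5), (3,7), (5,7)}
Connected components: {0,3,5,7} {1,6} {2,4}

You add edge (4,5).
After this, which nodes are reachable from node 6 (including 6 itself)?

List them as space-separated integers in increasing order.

Answer: 1 6

Derivation:
Before: nodes reachable from 6: {1,6}
Adding (4,5): merges two components, but neither contains 6. Reachability from 6 unchanged.
After: nodes reachable from 6: {1,6}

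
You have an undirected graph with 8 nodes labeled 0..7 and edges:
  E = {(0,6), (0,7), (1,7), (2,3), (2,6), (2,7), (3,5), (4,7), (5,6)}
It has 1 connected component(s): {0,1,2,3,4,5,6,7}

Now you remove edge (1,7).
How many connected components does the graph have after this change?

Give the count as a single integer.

Answer: 2

Derivation:
Initial component count: 1
Remove (1,7): it was a bridge. Count increases: 1 -> 2.
  After removal, components: {0,2,3,4,5,6,7} {1}
New component count: 2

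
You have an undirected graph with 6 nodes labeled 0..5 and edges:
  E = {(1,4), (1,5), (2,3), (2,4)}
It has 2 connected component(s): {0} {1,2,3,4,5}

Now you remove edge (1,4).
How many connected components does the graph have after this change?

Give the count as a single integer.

Answer: 3

Derivation:
Initial component count: 2
Remove (1,4): it was a bridge. Count increases: 2 -> 3.
  After removal, components: {0} {1,5} {2,3,4}
New component count: 3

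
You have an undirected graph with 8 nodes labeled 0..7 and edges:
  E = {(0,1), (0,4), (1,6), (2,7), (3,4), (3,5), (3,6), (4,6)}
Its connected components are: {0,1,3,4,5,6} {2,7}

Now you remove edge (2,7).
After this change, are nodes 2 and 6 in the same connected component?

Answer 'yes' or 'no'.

Answer: no

Derivation:
Initial components: {0,1,3,4,5,6} {2,7}
Removing edge (2,7): it was a bridge — component count 2 -> 3.
New components: {0,1,3,4,5,6} {2} {7}
Are 2 and 6 in the same component? no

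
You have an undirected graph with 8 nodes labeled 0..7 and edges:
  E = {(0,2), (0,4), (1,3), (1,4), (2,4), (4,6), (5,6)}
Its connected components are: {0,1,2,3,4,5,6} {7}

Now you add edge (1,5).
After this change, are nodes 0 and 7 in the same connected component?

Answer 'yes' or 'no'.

Answer: no

Derivation:
Initial components: {0,1,2,3,4,5,6} {7}
Adding edge (1,5): both already in same component {0,1,2,3,4,5,6}. No change.
New components: {0,1,2,3,4,5,6} {7}
Are 0 and 7 in the same component? no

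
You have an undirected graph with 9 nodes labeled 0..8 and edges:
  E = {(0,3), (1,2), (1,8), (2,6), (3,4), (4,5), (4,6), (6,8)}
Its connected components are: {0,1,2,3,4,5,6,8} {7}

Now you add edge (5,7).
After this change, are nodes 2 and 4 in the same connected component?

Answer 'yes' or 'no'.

Initial components: {0,1,2,3,4,5,6,8} {7}
Adding edge (5,7): merges {0,1,2,3,4,5,6,8} and {7}.
New components: {0,1,2,3,4,5,6,7,8}
Are 2 and 4 in the same component? yes

Answer: yes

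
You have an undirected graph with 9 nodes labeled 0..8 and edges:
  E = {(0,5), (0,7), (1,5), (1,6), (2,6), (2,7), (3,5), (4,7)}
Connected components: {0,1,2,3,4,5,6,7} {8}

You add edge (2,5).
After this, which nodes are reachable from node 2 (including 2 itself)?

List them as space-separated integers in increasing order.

Before: nodes reachable from 2: {0,1,2,3,4,5,6,7}
Adding (2,5): both endpoints already in same component. Reachability from 2 unchanged.
After: nodes reachable from 2: {0,1,2,3,4,5,6,7}

Answer: 0 1 2 3 4 5 6 7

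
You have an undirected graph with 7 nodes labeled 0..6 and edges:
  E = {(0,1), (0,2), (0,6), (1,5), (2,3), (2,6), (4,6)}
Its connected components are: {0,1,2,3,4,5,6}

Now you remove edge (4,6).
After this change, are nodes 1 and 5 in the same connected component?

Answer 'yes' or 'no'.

Answer: yes

Derivation:
Initial components: {0,1,2,3,4,5,6}
Removing edge (4,6): it was a bridge — component count 1 -> 2.
New components: {0,1,2,3,5,6} {4}
Are 1 and 5 in the same component? yes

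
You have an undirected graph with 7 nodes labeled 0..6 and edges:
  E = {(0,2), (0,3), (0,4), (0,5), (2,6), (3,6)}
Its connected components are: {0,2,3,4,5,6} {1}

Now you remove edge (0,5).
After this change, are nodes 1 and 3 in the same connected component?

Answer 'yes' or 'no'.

Answer: no

Derivation:
Initial components: {0,2,3,4,5,6} {1}
Removing edge (0,5): it was a bridge — component count 2 -> 3.
New components: {0,2,3,4,6} {1} {5}
Are 1 and 3 in the same component? no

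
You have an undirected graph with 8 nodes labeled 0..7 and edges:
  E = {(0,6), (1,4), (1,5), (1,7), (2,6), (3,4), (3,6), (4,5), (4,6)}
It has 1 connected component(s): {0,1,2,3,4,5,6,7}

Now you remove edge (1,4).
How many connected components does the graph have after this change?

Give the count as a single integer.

Initial component count: 1
Remove (1,4): not a bridge. Count unchanged: 1.
  After removal, components: {0,1,2,3,4,5,6,7}
New component count: 1

Answer: 1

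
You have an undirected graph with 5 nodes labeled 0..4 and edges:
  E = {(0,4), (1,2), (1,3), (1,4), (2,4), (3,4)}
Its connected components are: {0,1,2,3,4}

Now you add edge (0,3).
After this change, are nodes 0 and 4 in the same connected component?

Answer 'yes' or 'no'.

Answer: yes

Derivation:
Initial components: {0,1,2,3,4}
Adding edge (0,3): both already in same component {0,1,2,3,4}. No change.
New components: {0,1,2,3,4}
Are 0 and 4 in the same component? yes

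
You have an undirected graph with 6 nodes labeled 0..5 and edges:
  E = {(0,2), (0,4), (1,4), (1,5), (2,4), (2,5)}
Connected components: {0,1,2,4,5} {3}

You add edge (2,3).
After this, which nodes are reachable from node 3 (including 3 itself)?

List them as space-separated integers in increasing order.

Before: nodes reachable from 3: {3}
Adding (2,3): merges 3's component with another. Reachability grows.
After: nodes reachable from 3: {0,1,2,3,4,5}

Answer: 0 1 2 3 4 5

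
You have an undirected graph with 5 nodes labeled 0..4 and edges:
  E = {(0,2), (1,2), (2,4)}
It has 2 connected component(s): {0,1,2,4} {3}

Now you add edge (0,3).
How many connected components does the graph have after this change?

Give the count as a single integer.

Answer: 1

Derivation:
Initial component count: 2
Add (0,3): merges two components. Count decreases: 2 -> 1.
New component count: 1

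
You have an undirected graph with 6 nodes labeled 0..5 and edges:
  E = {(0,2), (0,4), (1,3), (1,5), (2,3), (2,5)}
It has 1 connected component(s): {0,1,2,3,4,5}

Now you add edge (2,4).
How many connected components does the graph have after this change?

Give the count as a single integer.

Answer: 1

Derivation:
Initial component count: 1
Add (2,4): endpoints already in same component. Count unchanged: 1.
New component count: 1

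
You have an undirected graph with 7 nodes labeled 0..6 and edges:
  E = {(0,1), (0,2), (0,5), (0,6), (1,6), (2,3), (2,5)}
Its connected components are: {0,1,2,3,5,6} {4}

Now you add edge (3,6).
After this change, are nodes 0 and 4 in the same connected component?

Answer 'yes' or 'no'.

Initial components: {0,1,2,3,5,6} {4}
Adding edge (3,6): both already in same component {0,1,2,3,5,6}. No change.
New components: {0,1,2,3,5,6} {4}
Are 0 and 4 in the same component? no

Answer: no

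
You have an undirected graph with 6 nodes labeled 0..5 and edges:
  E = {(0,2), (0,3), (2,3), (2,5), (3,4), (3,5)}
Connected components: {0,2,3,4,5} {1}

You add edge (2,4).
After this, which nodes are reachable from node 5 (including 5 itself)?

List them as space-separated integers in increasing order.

Before: nodes reachable from 5: {0,2,3,4,5}
Adding (2,4): both endpoints already in same component. Reachability from 5 unchanged.
After: nodes reachable from 5: {0,2,3,4,5}

Answer: 0 2 3 4 5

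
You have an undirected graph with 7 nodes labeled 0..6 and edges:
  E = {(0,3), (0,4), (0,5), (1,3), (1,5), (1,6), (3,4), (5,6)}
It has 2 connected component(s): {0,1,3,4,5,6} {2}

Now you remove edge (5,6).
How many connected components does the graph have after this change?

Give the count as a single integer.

Initial component count: 2
Remove (5,6): not a bridge. Count unchanged: 2.
  After removal, components: {0,1,3,4,5,6} {2}
New component count: 2

Answer: 2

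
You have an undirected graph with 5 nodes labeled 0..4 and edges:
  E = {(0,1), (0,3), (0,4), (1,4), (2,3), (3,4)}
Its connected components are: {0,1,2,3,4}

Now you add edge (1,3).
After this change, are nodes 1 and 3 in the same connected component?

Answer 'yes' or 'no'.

Answer: yes

Derivation:
Initial components: {0,1,2,3,4}
Adding edge (1,3): both already in same component {0,1,2,3,4}. No change.
New components: {0,1,2,3,4}
Are 1 and 3 in the same component? yes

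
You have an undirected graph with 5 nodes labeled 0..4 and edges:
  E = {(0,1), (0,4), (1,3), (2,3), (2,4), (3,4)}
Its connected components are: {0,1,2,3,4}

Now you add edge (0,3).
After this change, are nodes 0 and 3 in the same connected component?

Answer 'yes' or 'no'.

Initial components: {0,1,2,3,4}
Adding edge (0,3): both already in same component {0,1,2,3,4}. No change.
New components: {0,1,2,3,4}
Are 0 and 3 in the same component? yes

Answer: yes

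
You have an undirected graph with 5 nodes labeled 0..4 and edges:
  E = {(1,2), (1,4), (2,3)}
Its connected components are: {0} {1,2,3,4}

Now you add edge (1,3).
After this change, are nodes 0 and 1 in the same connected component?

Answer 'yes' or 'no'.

Initial components: {0} {1,2,3,4}
Adding edge (1,3): both already in same component {1,2,3,4}. No change.
New components: {0} {1,2,3,4}
Are 0 and 1 in the same component? no

Answer: no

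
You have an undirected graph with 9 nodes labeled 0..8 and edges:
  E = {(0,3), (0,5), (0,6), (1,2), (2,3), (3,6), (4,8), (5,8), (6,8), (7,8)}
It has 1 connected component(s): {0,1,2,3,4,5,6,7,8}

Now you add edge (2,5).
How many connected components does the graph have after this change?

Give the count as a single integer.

Answer: 1

Derivation:
Initial component count: 1
Add (2,5): endpoints already in same component. Count unchanged: 1.
New component count: 1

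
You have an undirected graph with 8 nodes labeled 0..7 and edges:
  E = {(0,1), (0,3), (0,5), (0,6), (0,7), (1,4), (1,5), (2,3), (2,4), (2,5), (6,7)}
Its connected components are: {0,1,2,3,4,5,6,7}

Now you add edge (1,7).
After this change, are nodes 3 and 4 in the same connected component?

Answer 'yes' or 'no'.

Initial components: {0,1,2,3,4,5,6,7}
Adding edge (1,7): both already in same component {0,1,2,3,4,5,6,7}. No change.
New components: {0,1,2,3,4,5,6,7}
Are 3 and 4 in the same component? yes

Answer: yes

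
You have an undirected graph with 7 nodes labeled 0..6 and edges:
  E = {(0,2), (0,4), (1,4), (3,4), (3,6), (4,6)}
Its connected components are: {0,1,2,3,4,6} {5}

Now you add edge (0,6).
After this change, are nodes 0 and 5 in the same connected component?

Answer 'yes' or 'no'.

Answer: no

Derivation:
Initial components: {0,1,2,3,4,6} {5}
Adding edge (0,6): both already in same component {0,1,2,3,4,6}. No change.
New components: {0,1,2,3,4,6} {5}
Are 0 and 5 in the same component? no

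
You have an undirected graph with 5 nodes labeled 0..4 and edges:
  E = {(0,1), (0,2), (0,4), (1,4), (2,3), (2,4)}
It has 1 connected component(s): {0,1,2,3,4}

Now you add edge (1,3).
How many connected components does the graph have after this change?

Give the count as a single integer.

Answer: 1

Derivation:
Initial component count: 1
Add (1,3): endpoints already in same component. Count unchanged: 1.
New component count: 1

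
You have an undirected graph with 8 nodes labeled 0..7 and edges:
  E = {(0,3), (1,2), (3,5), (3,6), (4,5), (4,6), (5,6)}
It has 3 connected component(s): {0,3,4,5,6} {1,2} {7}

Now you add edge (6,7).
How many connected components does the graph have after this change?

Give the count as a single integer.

Initial component count: 3
Add (6,7): merges two components. Count decreases: 3 -> 2.
New component count: 2

Answer: 2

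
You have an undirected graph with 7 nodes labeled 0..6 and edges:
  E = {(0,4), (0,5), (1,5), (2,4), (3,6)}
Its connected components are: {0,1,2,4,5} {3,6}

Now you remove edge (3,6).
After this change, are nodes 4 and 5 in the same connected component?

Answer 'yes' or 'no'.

Answer: yes

Derivation:
Initial components: {0,1,2,4,5} {3,6}
Removing edge (3,6): it was a bridge — component count 2 -> 3.
New components: {0,1,2,4,5} {3} {6}
Are 4 and 5 in the same component? yes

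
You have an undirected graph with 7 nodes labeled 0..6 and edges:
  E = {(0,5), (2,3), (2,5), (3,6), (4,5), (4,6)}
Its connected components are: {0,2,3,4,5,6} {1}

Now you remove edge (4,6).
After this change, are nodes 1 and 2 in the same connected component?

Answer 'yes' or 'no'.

Answer: no

Derivation:
Initial components: {0,2,3,4,5,6} {1}
Removing edge (4,6): not a bridge — component count unchanged at 2.
New components: {0,2,3,4,5,6} {1}
Are 1 and 2 in the same component? no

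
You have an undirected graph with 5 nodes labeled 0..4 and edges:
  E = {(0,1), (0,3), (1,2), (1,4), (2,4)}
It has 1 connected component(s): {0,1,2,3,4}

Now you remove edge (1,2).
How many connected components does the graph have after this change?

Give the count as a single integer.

Initial component count: 1
Remove (1,2): not a bridge. Count unchanged: 1.
  After removal, components: {0,1,2,3,4}
New component count: 1

Answer: 1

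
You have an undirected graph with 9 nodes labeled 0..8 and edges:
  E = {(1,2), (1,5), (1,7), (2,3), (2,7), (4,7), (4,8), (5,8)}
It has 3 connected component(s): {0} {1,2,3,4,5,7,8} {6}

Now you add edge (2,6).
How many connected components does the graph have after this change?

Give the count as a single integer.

Answer: 2

Derivation:
Initial component count: 3
Add (2,6): merges two components. Count decreases: 3 -> 2.
New component count: 2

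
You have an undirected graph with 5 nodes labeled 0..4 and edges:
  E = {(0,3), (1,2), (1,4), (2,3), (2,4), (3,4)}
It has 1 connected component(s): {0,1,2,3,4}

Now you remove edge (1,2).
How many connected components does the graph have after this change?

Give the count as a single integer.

Initial component count: 1
Remove (1,2): not a bridge. Count unchanged: 1.
  After removal, components: {0,1,2,3,4}
New component count: 1

Answer: 1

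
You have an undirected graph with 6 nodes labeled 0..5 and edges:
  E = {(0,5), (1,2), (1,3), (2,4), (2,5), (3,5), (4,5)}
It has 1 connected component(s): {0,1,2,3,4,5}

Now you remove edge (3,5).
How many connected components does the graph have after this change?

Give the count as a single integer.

Initial component count: 1
Remove (3,5): not a bridge. Count unchanged: 1.
  After removal, components: {0,1,2,3,4,5}
New component count: 1

Answer: 1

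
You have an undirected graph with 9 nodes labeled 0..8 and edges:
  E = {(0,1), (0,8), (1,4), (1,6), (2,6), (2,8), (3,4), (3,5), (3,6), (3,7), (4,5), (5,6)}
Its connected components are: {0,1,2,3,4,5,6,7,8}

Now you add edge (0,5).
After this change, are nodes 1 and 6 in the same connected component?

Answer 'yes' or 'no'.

Initial components: {0,1,2,3,4,5,6,7,8}
Adding edge (0,5): both already in same component {0,1,2,3,4,5,6,7,8}. No change.
New components: {0,1,2,3,4,5,6,7,8}
Are 1 and 6 in the same component? yes

Answer: yes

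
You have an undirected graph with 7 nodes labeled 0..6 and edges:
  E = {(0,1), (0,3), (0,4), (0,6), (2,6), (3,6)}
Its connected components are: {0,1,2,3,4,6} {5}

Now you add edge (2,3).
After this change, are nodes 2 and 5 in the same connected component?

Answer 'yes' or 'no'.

Initial components: {0,1,2,3,4,6} {5}
Adding edge (2,3): both already in same component {0,1,2,3,4,6}. No change.
New components: {0,1,2,3,4,6} {5}
Are 2 and 5 in the same component? no

Answer: no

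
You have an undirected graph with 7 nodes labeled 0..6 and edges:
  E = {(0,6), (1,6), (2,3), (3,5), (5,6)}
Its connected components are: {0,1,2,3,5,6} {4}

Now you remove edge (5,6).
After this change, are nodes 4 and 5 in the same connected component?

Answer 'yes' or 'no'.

Answer: no

Derivation:
Initial components: {0,1,2,3,5,6} {4}
Removing edge (5,6): it was a bridge — component count 2 -> 3.
New components: {0,1,6} {2,3,5} {4}
Are 4 and 5 in the same component? no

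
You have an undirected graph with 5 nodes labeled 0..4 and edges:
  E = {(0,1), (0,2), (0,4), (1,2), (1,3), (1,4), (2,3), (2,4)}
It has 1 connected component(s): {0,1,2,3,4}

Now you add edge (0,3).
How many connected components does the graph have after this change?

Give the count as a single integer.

Initial component count: 1
Add (0,3): endpoints already in same component. Count unchanged: 1.
New component count: 1

Answer: 1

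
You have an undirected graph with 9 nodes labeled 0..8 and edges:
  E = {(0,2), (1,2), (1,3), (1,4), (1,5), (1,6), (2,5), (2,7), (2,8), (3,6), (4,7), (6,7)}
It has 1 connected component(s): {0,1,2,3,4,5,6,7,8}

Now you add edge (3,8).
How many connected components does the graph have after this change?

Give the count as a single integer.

Answer: 1

Derivation:
Initial component count: 1
Add (3,8): endpoints already in same component. Count unchanged: 1.
New component count: 1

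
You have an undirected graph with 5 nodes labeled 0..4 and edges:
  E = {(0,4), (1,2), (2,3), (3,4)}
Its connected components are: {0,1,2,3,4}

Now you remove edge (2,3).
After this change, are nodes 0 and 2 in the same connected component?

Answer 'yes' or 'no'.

Answer: no

Derivation:
Initial components: {0,1,2,3,4}
Removing edge (2,3): it was a bridge — component count 1 -> 2.
New components: {0,3,4} {1,2}
Are 0 and 2 in the same component? no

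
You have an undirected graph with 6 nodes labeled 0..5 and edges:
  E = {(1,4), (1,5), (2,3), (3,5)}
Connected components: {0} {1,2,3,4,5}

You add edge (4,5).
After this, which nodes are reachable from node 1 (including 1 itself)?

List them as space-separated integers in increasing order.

Answer: 1 2 3 4 5

Derivation:
Before: nodes reachable from 1: {1,2,3,4,5}
Adding (4,5): both endpoints already in same component. Reachability from 1 unchanged.
After: nodes reachable from 1: {1,2,3,4,5}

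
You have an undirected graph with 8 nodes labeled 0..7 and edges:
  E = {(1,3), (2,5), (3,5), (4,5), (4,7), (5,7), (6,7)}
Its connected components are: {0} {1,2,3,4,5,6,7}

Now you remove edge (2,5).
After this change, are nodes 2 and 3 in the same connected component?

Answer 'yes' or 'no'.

Initial components: {0} {1,2,3,4,5,6,7}
Removing edge (2,5): it was a bridge — component count 2 -> 3.
New components: {0} {1,3,4,5,6,7} {2}
Are 2 and 3 in the same component? no

Answer: no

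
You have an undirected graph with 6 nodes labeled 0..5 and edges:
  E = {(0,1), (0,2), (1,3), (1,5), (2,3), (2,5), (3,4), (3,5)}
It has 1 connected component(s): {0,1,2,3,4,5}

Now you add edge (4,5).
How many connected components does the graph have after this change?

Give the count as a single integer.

Initial component count: 1
Add (4,5): endpoints already in same component. Count unchanged: 1.
New component count: 1

Answer: 1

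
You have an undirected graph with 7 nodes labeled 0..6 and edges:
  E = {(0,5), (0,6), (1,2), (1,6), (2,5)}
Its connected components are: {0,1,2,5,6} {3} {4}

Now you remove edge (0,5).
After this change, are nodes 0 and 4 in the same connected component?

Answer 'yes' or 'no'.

Answer: no

Derivation:
Initial components: {0,1,2,5,6} {3} {4}
Removing edge (0,5): not a bridge — component count unchanged at 3.
New components: {0,1,2,5,6} {3} {4}
Are 0 and 4 in the same component? no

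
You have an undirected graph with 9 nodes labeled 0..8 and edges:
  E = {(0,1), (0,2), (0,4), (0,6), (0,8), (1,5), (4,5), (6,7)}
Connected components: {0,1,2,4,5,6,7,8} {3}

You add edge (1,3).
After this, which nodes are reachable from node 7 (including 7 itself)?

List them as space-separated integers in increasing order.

Before: nodes reachable from 7: {0,1,2,4,5,6,7,8}
Adding (1,3): merges 7's component with another. Reachability grows.
After: nodes reachable from 7: {0,1,2,3,4,5,6,7,8}

Answer: 0 1 2 3 4 5 6 7 8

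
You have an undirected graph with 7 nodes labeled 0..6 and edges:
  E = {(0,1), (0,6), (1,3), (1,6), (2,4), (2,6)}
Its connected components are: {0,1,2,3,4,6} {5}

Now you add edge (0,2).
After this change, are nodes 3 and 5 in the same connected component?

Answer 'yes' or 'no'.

Initial components: {0,1,2,3,4,6} {5}
Adding edge (0,2): both already in same component {0,1,2,3,4,6}. No change.
New components: {0,1,2,3,4,6} {5}
Are 3 and 5 in the same component? no

Answer: no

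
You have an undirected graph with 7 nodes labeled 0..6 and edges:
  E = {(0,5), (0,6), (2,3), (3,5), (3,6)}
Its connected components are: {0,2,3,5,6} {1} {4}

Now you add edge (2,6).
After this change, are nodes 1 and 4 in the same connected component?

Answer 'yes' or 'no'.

Answer: no

Derivation:
Initial components: {0,2,3,5,6} {1} {4}
Adding edge (2,6): both already in same component {0,2,3,5,6}. No change.
New components: {0,2,3,5,6} {1} {4}
Are 1 and 4 in the same component? no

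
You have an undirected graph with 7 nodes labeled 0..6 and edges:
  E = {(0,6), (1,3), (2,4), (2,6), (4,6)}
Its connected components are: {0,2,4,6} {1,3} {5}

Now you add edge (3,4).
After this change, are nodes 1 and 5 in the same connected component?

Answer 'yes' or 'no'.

Initial components: {0,2,4,6} {1,3} {5}
Adding edge (3,4): merges {1,3} and {0,2,4,6}.
New components: {0,1,2,3,4,6} {5}
Are 1 and 5 in the same component? no

Answer: no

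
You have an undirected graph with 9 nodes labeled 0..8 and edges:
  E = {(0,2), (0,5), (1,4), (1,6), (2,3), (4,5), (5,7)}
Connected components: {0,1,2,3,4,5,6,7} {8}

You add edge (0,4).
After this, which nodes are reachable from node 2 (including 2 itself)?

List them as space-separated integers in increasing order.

Before: nodes reachable from 2: {0,1,2,3,4,5,6,7}
Adding (0,4): both endpoints already in same component. Reachability from 2 unchanged.
After: nodes reachable from 2: {0,1,2,3,4,5,6,7}

Answer: 0 1 2 3 4 5 6 7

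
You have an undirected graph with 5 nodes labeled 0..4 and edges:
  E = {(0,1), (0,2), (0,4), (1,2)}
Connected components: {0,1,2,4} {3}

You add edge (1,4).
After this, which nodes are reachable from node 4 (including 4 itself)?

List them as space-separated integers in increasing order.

Before: nodes reachable from 4: {0,1,2,4}
Adding (1,4): both endpoints already in same component. Reachability from 4 unchanged.
After: nodes reachable from 4: {0,1,2,4}

Answer: 0 1 2 4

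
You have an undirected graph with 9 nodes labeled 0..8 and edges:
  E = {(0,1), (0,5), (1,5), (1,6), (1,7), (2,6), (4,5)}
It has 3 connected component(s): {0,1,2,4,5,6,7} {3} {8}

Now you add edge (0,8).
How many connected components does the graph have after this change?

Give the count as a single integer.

Initial component count: 3
Add (0,8): merges two components. Count decreases: 3 -> 2.
New component count: 2

Answer: 2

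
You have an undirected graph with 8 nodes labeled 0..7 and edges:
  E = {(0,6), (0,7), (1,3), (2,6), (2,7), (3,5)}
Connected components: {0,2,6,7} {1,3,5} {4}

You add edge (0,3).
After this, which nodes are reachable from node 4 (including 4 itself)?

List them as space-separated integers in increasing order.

Before: nodes reachable from 4: {4}
Adding (0,3): merges two components, but neither contains 4. Reachability from 4 unchanged.
After: nodes reachable from 4: {4}

Answer: 4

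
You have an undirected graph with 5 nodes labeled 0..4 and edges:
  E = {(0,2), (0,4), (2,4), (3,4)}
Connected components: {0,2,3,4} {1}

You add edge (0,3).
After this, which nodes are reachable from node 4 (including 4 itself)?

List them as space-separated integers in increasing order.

Before: nodes reachable from 4: {0,2,3,4}
Adding (0,3): both endpoints already in same component. Reachability from 4 unchanged.
After: nodes reachable from 4: {0,2,3,4}

Answer: 0 2 3 4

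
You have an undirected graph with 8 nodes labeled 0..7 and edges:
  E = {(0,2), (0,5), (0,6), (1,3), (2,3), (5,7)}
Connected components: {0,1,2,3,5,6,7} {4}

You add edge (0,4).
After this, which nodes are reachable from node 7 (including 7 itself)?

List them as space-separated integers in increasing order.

Answer: 0 1 2 3 4 5 6 7

Derivation:
Before: nodes reachable from 7: {0,1,2,3,5,6,7}
Adding (0,4): merges 7's component with another. Reachability grows.
After: nodes reachable from 7: {0,1,2,3,4,5,6,7}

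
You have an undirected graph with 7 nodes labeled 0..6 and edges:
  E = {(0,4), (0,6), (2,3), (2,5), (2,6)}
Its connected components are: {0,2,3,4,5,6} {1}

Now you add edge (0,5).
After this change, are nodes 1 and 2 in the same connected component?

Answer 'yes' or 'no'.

Answer: no

Derivation:
Initial components: {0,2,3,4,5,6} {1}
Adding edge (0,5): both already in same component {0,2,3,4,5,6}. No change.
New components: {0,2,3,4,5,6} {1}
Are 1 and 2 in the same component? no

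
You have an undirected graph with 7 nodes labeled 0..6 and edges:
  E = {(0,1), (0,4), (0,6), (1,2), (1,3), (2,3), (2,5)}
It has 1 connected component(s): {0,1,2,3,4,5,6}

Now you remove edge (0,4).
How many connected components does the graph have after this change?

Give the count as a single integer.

Initial component count: 1
Remove (0,4): it was a bridge. Count increases: 1 -> 2.
  After removal, components: {0,1,2,3,5,6} {4}
New component count: 2

Answer: 2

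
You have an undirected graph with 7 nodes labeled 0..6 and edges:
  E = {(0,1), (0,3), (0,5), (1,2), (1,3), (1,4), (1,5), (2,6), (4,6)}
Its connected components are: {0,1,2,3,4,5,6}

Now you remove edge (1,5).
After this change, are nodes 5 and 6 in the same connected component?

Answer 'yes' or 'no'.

Initial components: {0,1,2,3,4,5,6}
Removing edge (1,5): not a bridge — component count unchanged at 1.
New components: {0,1,2,3,4,5,6}
Are 5 and 6 in the same component? yes

Answer: yes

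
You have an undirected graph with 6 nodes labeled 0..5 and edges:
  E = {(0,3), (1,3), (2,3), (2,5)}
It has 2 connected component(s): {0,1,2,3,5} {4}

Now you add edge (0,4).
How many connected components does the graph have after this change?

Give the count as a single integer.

Initial component count: 2
Add (0,4): merges two components. Count decreases: 2 -> 1.
New component count: 1

Answer: 1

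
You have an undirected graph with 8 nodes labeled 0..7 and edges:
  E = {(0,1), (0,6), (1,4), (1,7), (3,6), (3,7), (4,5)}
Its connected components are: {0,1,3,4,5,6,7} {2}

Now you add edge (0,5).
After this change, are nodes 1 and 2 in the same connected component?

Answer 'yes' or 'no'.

Initial components: {0,1,3,4,5,6,7} {2}
Adding edge (0,5): both already in same component {0,1,3,4,5,6,7}. No change.
New components: {0,1,3,4,5,6,7} {2}
Are 1 and 2 in the same component? no

Answer: no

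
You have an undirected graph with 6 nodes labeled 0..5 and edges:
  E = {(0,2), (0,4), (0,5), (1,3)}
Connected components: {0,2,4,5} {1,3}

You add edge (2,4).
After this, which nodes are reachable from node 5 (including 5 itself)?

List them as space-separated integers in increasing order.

Before: nodes reachable from 5: {0,2,4,5}
Adding (2,4): both endpoints already in same component. Reachability from 5 unchanged.
After: nodes reachable from 5: {0,2,4,5}

Answer: 0 2 4 5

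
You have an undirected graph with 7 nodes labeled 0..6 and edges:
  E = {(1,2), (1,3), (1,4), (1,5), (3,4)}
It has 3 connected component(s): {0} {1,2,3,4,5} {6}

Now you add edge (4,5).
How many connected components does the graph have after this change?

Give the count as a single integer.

Answer: 3

Derivation:
Initial component count: 3
Add (4,5): endpoints already in same component. Count unchanged: 3.
New component count: 3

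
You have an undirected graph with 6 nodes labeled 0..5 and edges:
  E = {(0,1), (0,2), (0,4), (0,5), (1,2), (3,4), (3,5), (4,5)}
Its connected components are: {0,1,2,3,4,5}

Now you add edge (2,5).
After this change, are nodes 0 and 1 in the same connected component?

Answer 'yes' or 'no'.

Answer: yes

Derivation:
Initial components: {0,1,2,3,4,5}
Adding edge (2,5): both already in same component {0,1,2,3,4,5}. No change.
New components: {0,1,2,3,4,5}
Are 0 and 1 in the same component? yes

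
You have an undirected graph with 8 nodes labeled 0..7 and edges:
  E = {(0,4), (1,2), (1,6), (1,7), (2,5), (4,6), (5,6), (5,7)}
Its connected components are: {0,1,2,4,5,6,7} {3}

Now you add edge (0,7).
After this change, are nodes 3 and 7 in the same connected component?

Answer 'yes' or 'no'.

Initial components: {0,1,2,4,5,6,7} {3}
Adding edge (0,7): both already in same component {0,1,2,4,5,6,7}. No change.
New components: {0,1,2,4,5,6,7} {3}
Are 3 and 7 in the same component? no

Answer: no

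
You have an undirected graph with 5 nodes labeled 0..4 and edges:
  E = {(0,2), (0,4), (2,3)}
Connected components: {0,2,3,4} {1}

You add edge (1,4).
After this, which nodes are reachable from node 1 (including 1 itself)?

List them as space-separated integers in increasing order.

Before: nodes reachable from 1: {1}
Adding (1,4): merges 1's component with another. Reachability grows.
After: nodes reachable from 1: {0,1,2,3,4}

Answer: 0 1 2 3 4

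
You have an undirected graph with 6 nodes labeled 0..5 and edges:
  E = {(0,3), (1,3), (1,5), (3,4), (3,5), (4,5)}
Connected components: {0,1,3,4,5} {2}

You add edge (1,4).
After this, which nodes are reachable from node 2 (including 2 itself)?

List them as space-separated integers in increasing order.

Answer: 2

Derivation:
Before: nodes reachable from 2: {2}
Adding (1,4): both endpoints already in same component. Reachability from 2 unchanged.
After: nodes reachable from 2: {2}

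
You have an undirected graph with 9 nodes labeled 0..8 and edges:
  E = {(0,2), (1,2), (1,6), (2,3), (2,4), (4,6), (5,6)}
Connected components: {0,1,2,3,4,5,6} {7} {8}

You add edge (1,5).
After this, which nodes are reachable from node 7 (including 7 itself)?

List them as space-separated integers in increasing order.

Before: nodes reachable from 7: {7}
Adding (1,5): both endpoints already in same component. Reachability from 7 unchanged.
After: nodes reachable from 7: {7}

Answer: 7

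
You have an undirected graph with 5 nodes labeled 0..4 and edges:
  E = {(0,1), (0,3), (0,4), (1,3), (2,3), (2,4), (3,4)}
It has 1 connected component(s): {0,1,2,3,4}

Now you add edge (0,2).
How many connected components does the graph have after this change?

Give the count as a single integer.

Answer: 1

Derivation:
Initial component count: 1
Add (0,2): endpoints already in same component. Count unchanged: 1.
New component count: 1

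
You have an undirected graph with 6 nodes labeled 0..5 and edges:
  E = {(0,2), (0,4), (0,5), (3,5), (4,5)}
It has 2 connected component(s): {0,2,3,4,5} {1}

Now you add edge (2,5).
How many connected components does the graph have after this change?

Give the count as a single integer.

Initial component count: 2
Add (2,5): endpoints already in same component. Count unchanged: 2.
New component count: 2

Answer: 2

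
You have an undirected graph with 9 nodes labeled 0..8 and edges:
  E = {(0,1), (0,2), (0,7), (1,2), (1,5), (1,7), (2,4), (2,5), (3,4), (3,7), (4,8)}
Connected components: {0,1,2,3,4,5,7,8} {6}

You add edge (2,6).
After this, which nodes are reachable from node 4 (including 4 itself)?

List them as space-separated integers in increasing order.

Answer: 0 1 2 3 4 5 6 7 8

Derivation:
Before: nodes reachable from 4: {0,1,2,3,4,5,7,8}
Adding (2,6): merges 4's component with another. Reachability grows.
After: nodes reachable from 4: {0,1,2,3,4,5,6,7,8}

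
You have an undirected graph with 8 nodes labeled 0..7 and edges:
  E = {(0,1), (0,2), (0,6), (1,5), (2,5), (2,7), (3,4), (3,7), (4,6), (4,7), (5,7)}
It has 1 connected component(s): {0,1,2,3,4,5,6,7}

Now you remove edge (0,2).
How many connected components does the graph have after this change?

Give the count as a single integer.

Initial component count: 1
Remove (0,2): not a bridge. Count unchanged: 1.
  After removal, components: {0,1,2,3,4,5,6,7}
New component count: 1

Answer: 1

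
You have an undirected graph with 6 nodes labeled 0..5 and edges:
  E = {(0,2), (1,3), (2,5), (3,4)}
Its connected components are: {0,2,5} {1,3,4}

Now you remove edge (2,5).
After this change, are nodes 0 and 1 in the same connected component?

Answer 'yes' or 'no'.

Answer: no

Derivation:
Initial components: {0,2,5} {1,3,4}
Removing edge (2,5): it was a bridge — component count 2 -> 3.
New components: {0,2} {1,3,4} {5}
Are 0 and 1 in the same component? no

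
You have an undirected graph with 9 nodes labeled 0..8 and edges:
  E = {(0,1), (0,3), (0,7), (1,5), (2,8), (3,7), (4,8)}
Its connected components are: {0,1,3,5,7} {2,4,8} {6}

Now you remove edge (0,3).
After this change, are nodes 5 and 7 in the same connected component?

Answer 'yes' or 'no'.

Initial components: {0,1,3,5,7} {2,4,8} {6}
Removing edge (0,3): not a bridge — component count unchanged at 3.
New components: {0,1,3,5,7} {2,4,8} {6}
Are 5 and 7 in the same component? yes

Answer: yes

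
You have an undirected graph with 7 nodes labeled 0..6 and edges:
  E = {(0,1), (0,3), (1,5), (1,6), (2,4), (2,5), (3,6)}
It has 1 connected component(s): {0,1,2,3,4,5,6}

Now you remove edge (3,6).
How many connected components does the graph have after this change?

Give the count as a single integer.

Initial component count: 1
Remove (3,6): not a bridge. Count unchanged: 1.
  After removal, components: {0,1,2,3,4,5,6}
New component count: 1

Answer: 1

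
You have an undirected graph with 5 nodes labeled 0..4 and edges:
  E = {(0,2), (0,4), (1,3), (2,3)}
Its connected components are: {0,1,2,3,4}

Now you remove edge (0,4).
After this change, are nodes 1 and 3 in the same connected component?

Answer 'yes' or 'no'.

Initial components: {0,1,2,3,4}
Removing edge (0,4): it was a bridge — component count 1 -> 2.
New components: {0,1,2,3} {4}
Are 1 and 3 in the same component? yes

Answer: yes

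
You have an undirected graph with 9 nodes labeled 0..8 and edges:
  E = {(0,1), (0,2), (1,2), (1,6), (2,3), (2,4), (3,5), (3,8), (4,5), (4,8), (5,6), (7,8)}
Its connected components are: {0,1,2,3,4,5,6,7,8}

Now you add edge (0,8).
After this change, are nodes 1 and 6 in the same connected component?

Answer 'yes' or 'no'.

Answer: yes

Derivation:
Initial components: {0,1,2,3,4,5,6,7,8}
Adding edge (0,8): both already in same component {0,1,2,3,4,5,6,7,8}. No change.
New components: {0,1,2,3,4,5,6,7,8}
Are 1 and 6 in the same component? yes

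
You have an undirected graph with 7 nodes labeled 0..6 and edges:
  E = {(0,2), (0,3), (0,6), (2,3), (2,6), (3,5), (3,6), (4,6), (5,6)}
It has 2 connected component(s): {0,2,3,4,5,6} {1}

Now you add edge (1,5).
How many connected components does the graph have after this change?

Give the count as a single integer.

Answer: 1

Derivation:
Initial component count: 2
Add (1,5): merges two components. Count decreases: 2 -> 1.
New component count: 1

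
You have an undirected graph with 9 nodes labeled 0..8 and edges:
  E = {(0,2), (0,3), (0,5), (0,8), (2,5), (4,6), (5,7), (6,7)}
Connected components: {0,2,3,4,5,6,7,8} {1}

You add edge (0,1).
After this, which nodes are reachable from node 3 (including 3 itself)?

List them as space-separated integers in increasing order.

Answer: 0 1 2 3 4 5 6 7 8

Derivation:
Before: nodes reachable from 3: {0,2,3,4,5,6,7,8}
Adding (0,1): merges 3's component with another. Reachability grows.
After: nodes reachable from 3: {0,1,2,3,4,5,6,7,8}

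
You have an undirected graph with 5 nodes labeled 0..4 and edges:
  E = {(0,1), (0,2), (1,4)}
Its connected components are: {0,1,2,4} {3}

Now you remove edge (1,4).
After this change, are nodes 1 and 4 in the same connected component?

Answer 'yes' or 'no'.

Answer: no

Derivation:
Initial components: {0,1,2,4} {3}
Removing edge (1,4): it was a bridge — component count 2 -> 3.
New components: {0,1,2} {3} {4}
Are 1 and 4 in the same component? no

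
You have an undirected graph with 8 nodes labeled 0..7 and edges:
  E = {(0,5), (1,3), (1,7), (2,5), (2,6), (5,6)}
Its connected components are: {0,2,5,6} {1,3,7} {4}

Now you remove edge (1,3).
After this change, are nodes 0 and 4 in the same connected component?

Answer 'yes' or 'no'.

Answer: no

Derivation:
Initial components: {0,2,5,6} {1,3,7} {4}
Removing edge (1,3): it was a bridge — component count 3 -> 4.
New components: {0,2,5,6} {1,7} {3} {4}
Are 0 and 4 in the same component? no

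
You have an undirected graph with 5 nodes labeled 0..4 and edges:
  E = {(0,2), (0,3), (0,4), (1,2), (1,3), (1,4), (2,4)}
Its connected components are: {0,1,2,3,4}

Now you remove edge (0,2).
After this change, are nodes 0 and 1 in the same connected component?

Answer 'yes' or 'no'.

Initial components: {0,1,2,3,4}
Removing edge (0,2): not a bridge — component count unchanged at 1.
New components: {0,1,2,3,4}
Are 0 and 1 in the same component? yes

Answer: yes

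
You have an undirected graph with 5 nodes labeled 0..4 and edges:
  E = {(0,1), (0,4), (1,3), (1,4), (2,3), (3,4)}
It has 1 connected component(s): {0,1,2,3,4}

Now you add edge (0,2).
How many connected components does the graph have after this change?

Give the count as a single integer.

Initial component count: 1
Add (0,2): endpoints already in same component. Count unchanged: 1.
New component count: 1

Answer: 1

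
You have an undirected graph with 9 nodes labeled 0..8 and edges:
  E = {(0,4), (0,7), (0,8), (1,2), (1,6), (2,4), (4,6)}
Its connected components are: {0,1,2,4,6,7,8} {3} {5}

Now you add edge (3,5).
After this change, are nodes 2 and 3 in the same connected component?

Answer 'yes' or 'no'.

Answer: no

Derivation:
Initial components: {0,1,2,4,6,7,8} {3} {5}
Adding edge (3,5): merges {3} and {5}.
New components: {0,1,2,4,6,7,8} {3,5}
Are 2 and 3 in the same component? no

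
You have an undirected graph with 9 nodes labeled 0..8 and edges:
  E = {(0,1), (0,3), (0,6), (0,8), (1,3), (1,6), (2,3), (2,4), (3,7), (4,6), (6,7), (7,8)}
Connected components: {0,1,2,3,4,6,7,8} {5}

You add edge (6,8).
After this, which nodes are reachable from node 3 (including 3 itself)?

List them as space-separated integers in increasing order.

Answer: 0 1 2 3 4 6 7 8

Derivation:
Before: nodes reachable from 3: {0,1,2,3,4,6,7,8}
Adding (6,8): both endpoints already in same component. Reachability from 3 unchanged.
After: nodes reachable from 3: {0,1,2,3,4,6,7,8}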